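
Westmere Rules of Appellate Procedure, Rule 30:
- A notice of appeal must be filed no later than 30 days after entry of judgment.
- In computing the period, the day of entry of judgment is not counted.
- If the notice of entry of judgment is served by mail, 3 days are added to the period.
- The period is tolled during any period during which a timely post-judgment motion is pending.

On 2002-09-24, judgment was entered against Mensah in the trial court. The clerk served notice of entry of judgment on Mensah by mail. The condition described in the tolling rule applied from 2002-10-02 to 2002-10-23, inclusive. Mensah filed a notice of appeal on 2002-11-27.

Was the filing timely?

No

30 days after 2002-09-24 is October 24, 2002.
Service was by mail, adding 3 days: October 24, 2002 + 3 days = October 27, 2002.
From October 2, 2002 through October 23, 2002 inclusive is 22 days; tolling adds 22 days: October 27, 2002 + 22 days = November 18, 2002.
The deadline is November 18, 2002; the filing on November 27, 2002 is after that date.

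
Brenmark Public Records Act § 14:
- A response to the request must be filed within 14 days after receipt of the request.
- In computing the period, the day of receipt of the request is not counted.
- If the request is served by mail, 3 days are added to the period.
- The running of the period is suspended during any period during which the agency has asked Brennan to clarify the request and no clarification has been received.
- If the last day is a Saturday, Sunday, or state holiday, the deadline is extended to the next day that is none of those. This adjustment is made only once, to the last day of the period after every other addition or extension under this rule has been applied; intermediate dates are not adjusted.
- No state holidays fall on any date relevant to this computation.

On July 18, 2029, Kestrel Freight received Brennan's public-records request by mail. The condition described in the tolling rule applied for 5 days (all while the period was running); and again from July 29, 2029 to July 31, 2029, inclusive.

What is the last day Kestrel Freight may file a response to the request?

August 13, 2029

14 days after July 18, 2029 is August 1, 2029.
Service was by mail, adding 3 days: August 1, 2029 + 3 days = August 4, 2029.
Tolling adds 5 days: August 4, 2029 + 5 days = August 9, 2029.
From July 29, 2029 through July 31, 2029 inclusive is 3 days; tolling adds 3 days: August 9, 2029 + 3 days = August 12, 2029.
August 12, 2029 is Sunday. The next qualifying day is August 13, 2029.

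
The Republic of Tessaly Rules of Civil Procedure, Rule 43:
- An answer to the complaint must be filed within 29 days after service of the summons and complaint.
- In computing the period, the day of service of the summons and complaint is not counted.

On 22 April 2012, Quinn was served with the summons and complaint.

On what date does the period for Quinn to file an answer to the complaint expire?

29 days after 22 April 2012 is May 21, 2012.

May 21, 2012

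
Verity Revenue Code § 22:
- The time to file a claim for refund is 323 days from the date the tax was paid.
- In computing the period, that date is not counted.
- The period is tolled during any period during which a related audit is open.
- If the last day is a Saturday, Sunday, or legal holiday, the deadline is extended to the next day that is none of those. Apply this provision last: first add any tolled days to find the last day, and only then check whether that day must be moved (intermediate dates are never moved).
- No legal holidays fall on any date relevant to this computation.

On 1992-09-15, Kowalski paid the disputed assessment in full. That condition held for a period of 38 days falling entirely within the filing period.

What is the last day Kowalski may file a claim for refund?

323 days after 1992-09-15 is August 4, 1993.
Tolling adds 38 days: August 4, 1993 + 38 days = September 11, 1993.
September 11, 1993 is Saturday; September 12, 1993 is Sunday. The next qualifying day is September 13, 1993.

September 13, 1993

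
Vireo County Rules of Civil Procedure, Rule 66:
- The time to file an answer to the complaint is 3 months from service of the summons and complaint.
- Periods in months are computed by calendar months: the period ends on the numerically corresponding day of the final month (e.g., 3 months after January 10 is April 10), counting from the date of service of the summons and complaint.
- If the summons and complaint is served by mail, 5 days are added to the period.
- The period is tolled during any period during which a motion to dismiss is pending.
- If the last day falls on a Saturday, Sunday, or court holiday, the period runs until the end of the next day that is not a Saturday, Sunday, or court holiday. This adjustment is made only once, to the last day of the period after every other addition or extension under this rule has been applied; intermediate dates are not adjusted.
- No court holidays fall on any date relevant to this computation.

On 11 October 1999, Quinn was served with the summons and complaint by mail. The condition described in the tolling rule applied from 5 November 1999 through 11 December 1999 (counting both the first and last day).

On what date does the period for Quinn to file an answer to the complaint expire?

3 months after 11 October 1999 is January 11, 2000.
Service was by mail, adding 5 days: January 11, 2000 + 5 days = January 16, 2000.
From November 5, 1999 through December 11, 1999 inclusive is 37 days; tolling adds 37 days: January 16, 2000 + 37 days = February 22, 2000.
February 22, 2000 is a Tuesday and not a court holiday, so no extension applies.

February 22, 2000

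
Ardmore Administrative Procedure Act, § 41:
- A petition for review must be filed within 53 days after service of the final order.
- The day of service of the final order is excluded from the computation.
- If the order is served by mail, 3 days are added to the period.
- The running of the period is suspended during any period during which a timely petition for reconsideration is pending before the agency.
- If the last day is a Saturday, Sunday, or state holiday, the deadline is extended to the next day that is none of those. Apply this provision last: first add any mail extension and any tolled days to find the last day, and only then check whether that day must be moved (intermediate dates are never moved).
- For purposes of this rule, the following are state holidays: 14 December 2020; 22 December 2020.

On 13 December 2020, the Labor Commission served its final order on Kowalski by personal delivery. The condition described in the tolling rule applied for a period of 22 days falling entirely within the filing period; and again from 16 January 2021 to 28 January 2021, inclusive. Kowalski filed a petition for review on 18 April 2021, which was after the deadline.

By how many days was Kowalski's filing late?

53 days after 13 December 2020 is February 4, 2021.
Service was not by mail, so no mail extension applies.
Tolling adds 22 days: February 4, 2021 + 22 days = February 26, 2021.
From January 16, 2021 through January 28, 2021 inclusive is 13 days; tolling adds 13 days: February 26, 2021 + 13 days = March 11, 2021.
March 11, 2021 is a Thursday and not a state holiday, so no extension applies.
The deadline is March 11, 2021; from March 11, 2021 to April 18, 2021 is 38 days.

38 days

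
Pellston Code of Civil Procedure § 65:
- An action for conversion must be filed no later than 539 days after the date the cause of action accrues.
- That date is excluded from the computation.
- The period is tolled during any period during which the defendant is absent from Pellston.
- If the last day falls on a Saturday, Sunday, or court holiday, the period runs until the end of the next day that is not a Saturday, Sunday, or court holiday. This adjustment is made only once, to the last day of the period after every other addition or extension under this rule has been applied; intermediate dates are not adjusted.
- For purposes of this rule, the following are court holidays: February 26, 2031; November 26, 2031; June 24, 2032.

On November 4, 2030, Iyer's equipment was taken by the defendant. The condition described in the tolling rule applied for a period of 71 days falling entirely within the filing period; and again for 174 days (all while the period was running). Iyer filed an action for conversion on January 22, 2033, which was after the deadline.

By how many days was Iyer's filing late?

26 days

539 days after November 4, 2030 is April 26, 2032.
Tolling adds 71 days: April 26, 2032 + 71 days = July 6, 2032.
Tolling adds 174 days: July 6, 2032 + 174 days = December 27, 2032.
December 27, 2032 is a Monday and not a court holiday, so no extension applies.
The deadline is December 27, 2032; from December 27, 2032 to January 22, 2033 is 26 days.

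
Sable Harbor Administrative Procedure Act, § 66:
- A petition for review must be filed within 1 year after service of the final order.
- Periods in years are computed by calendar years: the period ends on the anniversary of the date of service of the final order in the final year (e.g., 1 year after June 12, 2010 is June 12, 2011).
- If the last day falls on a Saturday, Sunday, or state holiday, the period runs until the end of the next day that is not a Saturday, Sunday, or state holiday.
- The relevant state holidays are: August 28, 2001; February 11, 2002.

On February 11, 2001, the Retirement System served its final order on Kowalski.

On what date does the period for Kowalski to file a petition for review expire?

1 year after February 11, 2001 is February 11, 2002.
February 11, 2002 is a listed holiday. The next qualifying day is February 12, 2002.

February 12, 2002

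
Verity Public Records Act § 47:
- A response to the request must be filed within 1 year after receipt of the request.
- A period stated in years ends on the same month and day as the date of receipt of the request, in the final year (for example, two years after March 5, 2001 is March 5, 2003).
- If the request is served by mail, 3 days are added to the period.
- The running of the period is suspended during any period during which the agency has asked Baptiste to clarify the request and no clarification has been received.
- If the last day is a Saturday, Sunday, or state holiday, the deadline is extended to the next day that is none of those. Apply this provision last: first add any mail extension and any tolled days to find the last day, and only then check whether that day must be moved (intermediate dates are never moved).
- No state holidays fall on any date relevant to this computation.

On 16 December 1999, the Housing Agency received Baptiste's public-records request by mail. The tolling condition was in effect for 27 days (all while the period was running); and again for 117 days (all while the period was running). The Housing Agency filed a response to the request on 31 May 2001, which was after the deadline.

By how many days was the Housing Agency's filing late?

17 days

1 year after 16 December 1999 is December 16, 2000.
Service was by mail, adding 3 days: December 16, 2000 + 3 days = December 19, 2000.
Tolling adds 27 days: December 19, 2000 + 27 days = January 15, 2001.
Tolling adds 117 days: January 15, 2001 + 117 days = May 12, 2001.
May 12, 2001 is Saturday; May 13, 2001 is Sunday. The next qualifying day is May 14, 2001.
The deadline is May 14, 2001; from May 14, 2001 to May 31, 2001 is 17 days.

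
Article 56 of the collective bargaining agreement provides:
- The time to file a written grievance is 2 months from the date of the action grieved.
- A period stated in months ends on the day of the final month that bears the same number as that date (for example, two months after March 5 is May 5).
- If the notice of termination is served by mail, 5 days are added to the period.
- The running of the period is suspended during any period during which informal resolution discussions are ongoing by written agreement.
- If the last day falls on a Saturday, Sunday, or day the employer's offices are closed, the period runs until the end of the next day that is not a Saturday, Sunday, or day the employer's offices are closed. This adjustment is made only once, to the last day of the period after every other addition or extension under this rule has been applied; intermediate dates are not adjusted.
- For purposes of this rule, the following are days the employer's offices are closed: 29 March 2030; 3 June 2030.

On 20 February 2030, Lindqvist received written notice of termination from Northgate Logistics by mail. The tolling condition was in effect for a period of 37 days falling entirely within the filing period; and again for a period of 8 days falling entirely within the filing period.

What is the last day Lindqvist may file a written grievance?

June 10, 2030

2 months after 20 February 2030 is April 20, 2030.
Service was by mail, adding 5 days: April 20, 2030 + 5 days = April 25, 2030.
Tolling adds 37 days: April 25, 2030 + 37 days = June 1, 2030.
Tolling adds 8 days: June 1, 2030 + 8 days = June 9, 2030.
June 9, 2030 is Sunday. The next qualifying day is June 10, 2030.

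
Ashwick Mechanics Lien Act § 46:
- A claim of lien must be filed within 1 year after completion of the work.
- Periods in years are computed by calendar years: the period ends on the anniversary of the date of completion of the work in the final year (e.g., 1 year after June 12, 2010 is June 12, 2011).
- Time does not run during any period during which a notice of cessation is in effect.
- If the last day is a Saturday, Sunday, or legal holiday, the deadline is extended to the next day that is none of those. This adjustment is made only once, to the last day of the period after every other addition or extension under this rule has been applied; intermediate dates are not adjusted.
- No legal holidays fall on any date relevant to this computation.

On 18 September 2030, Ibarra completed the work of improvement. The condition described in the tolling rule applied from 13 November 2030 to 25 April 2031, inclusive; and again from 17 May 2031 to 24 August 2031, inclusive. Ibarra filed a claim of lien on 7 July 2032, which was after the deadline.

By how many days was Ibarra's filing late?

1 year after 18 September 2030 is September 18, 2031.
From November 13, 2030 through April 25, 2031 inclusive is 164 days; tolling adds 164 days: September 18, 2031 + 164 days = February 29, 2032.
From May 17, 2031 through August 24, 2031 inclusive is 100 days; tolling adds 100 days: February 29, 2032 + 100 days = June 8, 2032.
June 8, 2032 is a Tuesday and not a legal holiday, so no extension applies.
The deadline is June 8, 2032; from June 8, 2032 to July 7, 2032 is 29 days.

29 days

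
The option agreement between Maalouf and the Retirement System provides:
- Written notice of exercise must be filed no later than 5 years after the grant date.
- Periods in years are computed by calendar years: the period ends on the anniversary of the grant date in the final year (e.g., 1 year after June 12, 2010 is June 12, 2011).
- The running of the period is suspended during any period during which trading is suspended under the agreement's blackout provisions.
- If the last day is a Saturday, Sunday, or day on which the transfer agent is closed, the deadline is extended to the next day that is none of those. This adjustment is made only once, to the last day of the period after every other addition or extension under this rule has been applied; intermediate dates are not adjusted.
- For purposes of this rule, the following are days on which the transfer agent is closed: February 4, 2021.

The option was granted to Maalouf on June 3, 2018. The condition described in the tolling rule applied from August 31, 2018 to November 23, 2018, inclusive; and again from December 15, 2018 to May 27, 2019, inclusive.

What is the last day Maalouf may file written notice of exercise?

February 7, 2024

5 years after June 3, 2018 is June 3, 2023.
From August 31, 2018 through November 23, 2018 inclusive is 85 days; tolling adds 85 days: June 3, 2023 + 85 days = August 27, 2023.
From December 15, 2018 through May 27, 2019 inclusive is 164 days; tolling adds 164 days: August 27, 2023 + 164 days = February 7, 2024.
February 7, 2024 is a Wednesday and not a day on which the transfer agent is closed, so no extension applies.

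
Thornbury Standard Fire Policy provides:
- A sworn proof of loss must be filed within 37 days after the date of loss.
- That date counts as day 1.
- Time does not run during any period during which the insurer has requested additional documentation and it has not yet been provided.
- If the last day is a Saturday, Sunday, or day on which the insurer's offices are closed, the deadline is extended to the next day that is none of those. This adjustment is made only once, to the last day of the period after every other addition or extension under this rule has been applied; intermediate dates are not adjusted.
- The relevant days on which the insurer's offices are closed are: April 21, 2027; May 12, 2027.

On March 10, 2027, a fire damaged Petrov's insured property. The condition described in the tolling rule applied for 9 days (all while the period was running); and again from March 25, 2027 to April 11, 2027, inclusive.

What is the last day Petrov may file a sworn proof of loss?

May 13, 2027

Counting March 10, 2027 as day 1, day 37 is April 15, 2027.
Tolling adds 9 days: April 15, 2027 + 9 days = April 24, 2027.
From March 25, 2027 through April 11, 2027 inclusive is 18 days; tolling adds 18 days: April 24, 2027 + 18 days = May 12, 2027.
May 12, 2027 is a listed holiday. The next qualifying day is May 13, 2027.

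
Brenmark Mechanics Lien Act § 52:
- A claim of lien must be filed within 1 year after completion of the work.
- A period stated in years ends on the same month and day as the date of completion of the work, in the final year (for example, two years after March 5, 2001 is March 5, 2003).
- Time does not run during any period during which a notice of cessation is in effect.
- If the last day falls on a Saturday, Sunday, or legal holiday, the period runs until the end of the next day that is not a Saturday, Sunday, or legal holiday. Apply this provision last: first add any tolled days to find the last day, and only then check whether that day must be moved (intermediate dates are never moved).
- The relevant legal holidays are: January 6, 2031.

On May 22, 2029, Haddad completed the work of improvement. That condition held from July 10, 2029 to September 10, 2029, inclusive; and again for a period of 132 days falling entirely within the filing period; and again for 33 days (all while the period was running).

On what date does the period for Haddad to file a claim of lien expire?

1 year after May 22, 2029 is May 22, 2030.
From July 10, 2029 through September 10, 2029 inclusive is 63 days; tolling adds 63 days: May 22, 2030 + 63 days = July 24, 2030.
Tolling adds 132 days: July 24, 2030 + 132 days = December 3, 2030.
Tolling adds 33 days: December 3, 2030 + 33 days = January 5, 2031.
January 5, 2031 is Sunday; January 6, 2031 is a listed holiday. The next qualifying day is January 7, 2031.

January 7, 2031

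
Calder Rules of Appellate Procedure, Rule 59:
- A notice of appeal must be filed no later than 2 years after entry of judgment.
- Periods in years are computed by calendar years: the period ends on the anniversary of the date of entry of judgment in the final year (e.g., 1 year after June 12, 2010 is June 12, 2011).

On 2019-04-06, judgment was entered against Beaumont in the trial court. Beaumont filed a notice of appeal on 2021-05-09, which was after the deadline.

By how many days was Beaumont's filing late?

33 days

2 years after 2019-04-06 is April 6, 2021.
The deadline is April 6, 2021; from April 6, 2021 to May 9, 2021 is 33 days.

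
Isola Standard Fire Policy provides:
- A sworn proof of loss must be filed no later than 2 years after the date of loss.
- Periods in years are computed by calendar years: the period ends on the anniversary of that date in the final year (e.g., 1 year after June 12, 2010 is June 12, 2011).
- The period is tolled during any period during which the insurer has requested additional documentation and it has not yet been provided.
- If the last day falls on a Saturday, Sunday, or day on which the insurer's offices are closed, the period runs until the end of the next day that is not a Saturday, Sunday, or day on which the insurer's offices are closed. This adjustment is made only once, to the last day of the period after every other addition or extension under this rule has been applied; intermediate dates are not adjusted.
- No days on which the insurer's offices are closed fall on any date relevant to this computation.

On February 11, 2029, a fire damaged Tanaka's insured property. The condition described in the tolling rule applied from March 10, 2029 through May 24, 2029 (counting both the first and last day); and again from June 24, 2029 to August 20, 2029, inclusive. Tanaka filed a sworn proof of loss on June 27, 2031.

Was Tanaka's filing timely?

2 years after February 11, 2029 is February 11, 2031.
From March 10, 2029 through May 24, 2029 inclusive is 76 days; tolling adds 76 days: February 11, 2031 + 76 days = April 28, 2031.
From June 24, 2029 through August 20, 2029 inclusive is 58 days; tolling adds 58 days: April 28, 2031 + 58 days = June 25, 2031.
June 25, 2031 is a Wednesday and not a day on which the insurer's offices are closed, so no extension applies.
The deadline is June 25, 2031; the filing on June 27, 2031 is after that date.

No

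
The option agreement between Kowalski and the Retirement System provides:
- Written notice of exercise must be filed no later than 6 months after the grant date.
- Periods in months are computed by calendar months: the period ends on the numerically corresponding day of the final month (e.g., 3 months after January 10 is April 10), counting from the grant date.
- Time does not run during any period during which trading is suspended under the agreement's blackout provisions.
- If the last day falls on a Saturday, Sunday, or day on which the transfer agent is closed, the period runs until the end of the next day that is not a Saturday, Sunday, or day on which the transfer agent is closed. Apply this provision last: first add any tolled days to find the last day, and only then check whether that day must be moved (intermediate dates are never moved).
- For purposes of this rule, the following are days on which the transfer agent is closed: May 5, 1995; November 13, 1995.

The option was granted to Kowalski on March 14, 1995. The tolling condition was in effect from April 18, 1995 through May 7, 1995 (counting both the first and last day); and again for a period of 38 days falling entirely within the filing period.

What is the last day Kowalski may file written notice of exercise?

6 months after March 14, 1995 is September 14, 1995.
From April 18, 1995 through May 7, 1995 inclusive is 20 days; tolling adds 20 days: September 14, 1995 + 20 days = October 4, 1995.
Tolling adds 38 days: October 4, 1995 + 38 days = November 11, 1995.
November 11, 1995 is Saturday; November 12, 1995 is Sunday; November 13, 1995 is a listed holiday. The next qualifying day is November 14, 1995.

November 14, 1995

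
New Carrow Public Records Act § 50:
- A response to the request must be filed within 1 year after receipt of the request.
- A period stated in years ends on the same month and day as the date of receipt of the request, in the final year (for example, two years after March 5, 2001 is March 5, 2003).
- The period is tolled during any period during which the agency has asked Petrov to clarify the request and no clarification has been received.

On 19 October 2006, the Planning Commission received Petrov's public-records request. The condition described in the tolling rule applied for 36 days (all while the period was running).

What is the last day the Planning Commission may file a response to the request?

November 24, 2007

1 year after 19 October 2006 is October 19, 2007.
Tolling adds 36 days: October 19, 2007 + 36 days = November 24, 2007.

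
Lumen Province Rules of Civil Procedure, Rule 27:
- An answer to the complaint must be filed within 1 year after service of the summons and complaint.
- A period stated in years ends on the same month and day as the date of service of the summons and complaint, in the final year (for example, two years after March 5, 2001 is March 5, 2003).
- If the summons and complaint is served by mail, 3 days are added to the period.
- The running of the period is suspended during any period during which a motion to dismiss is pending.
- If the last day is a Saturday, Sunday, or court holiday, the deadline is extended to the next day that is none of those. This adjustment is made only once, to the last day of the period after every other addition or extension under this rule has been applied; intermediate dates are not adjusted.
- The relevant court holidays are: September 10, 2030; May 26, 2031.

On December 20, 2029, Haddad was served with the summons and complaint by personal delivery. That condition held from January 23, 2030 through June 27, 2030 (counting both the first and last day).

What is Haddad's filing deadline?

1 year after December 20, 2029 is December 20, 2030.
Service was not by mail, so no mail extension applies.
From January 23, 2030 through June 27, 2030 inclusive is 156 days; tolling adds 156 days: December 20, 2030 + 156 days = May 25, 2031.
May 25, 2031 is Sunday; May 26, 2031 is a listed holiday. The next qualifying day is May 27, 2031.

May 27, 2031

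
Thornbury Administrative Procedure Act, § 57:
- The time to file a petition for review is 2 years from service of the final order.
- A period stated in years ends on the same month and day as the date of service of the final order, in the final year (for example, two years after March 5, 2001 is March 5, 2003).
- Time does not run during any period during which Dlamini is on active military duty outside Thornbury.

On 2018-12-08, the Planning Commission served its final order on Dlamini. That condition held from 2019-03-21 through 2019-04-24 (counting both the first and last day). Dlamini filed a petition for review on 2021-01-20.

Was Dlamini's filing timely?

2 years after 2018-12-08 is December 8, 2020.
From March 21, 2019 through April 24, 2019 inclusive is 35 days; tolling adds 35 days: December 8, 2020 + 35 days = January 12, 2021.
The deadline is January 12, 2021; the filing on January 20, 2021 is after that date.

No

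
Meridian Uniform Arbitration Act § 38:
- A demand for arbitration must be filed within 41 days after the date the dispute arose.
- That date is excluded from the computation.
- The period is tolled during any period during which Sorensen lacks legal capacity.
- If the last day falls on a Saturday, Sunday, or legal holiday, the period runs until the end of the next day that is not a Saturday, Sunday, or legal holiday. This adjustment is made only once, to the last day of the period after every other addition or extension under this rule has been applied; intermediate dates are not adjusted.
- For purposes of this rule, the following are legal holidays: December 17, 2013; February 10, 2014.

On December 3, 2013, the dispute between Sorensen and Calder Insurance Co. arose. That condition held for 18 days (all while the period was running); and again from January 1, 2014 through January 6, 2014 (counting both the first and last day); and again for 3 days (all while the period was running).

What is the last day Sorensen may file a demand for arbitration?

41 days after December 3, 2013 is January 13, 2014.
Tolling adds 18 days: January 13, 2014 + 18 days = January 31, 2014.
From January 1, 2014 through January 6, 2014 inclusive is 6 days; tolling adds 6 days: January 31, 2014 + 6 days = February 6, 2014.
Tolling adds 3 days: February 6, 2014 + 3 days = February 9, 2014.
February 9, 2014 is Sunday; February 10, 2014 is a listed holiday. The next qualifying day is February 11, 2014.

February 11, 2014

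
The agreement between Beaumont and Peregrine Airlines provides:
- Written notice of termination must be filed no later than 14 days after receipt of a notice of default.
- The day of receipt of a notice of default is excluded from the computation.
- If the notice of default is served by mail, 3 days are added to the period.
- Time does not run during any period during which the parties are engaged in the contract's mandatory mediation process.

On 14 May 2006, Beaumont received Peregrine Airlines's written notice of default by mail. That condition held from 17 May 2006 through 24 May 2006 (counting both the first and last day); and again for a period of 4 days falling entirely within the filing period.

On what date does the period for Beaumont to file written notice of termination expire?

14 days after 14 May 2006 is May 28, 2006.
Service was by mail, adding 3 days: May 28, 2006 + 3 days = May 31, 2006.
From May 17, 2006 through May 24, 2006 inclusive is 8 days; tolling adds 8 days: May 31, 2006 + 8 days = June 8, 2006.
Tolling adds 4 days: June 8, 2006 + 4 days = June 12, 2006.

June 12, 2006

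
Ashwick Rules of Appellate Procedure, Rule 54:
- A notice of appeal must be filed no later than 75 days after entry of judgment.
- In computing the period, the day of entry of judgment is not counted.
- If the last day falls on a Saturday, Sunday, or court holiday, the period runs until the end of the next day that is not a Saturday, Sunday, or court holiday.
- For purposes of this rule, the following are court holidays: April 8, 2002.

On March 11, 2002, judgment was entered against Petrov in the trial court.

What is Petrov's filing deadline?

75 days after March 11, 2002 is May 25, 2002.
May 25, 2002 is Saturday; May 26, 2002 is Sunday. The next qualifying day is May 27, 2002.

May 27, 2002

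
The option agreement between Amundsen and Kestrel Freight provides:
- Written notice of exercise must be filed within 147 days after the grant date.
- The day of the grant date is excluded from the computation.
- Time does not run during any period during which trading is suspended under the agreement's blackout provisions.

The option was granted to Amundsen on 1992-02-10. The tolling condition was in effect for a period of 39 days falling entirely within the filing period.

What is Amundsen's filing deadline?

August 14, 1992

147 days after 1992-02-10 is July 6, 1992.
Tolling adds 39 days: July 6, 1992 + 39 days = August 14, 1992.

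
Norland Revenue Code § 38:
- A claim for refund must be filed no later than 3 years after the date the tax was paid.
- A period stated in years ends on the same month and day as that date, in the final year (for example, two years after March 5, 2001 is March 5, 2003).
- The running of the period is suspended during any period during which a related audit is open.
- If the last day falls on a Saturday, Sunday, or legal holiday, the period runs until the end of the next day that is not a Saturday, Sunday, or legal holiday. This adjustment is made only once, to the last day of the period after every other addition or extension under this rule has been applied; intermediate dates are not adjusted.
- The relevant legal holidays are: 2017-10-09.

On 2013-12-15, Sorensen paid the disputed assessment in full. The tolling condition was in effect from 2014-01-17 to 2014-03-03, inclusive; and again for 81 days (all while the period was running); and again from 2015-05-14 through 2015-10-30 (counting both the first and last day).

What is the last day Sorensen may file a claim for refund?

3 years after 2013-12-15 is December 15, 2016.
From January 17, 2014 through March 3, 2014 inclusive is 46 days; tolling adds 46 days: December 15, 2016 + 46 days = January 30, 2017.
Tolling adds 81 days: January 30, 2017 + 81 days = April 21, 2017.
From May 14, 2015 through October 30, 2015 inclusive is 170 days; tolling adds 170 days: April 21, 2017 + 170 days = October 8, 2017.
October 8, 2017 is Sunday; October 9, 2017 is a listed holiday. The next qualifying day is October 10, 2017.

October 10, 2017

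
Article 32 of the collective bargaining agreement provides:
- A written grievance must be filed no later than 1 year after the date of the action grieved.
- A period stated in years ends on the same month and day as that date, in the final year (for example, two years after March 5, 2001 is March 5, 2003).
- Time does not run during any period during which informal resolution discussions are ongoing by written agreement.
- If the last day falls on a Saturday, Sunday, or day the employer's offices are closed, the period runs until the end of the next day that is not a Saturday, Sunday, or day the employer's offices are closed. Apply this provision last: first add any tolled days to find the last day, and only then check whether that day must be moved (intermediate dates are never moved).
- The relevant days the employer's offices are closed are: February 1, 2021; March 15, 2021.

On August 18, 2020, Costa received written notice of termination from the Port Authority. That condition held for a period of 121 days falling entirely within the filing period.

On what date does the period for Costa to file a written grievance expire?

December 17, 2021

1 year after August 18, 2020 is August 18, 2021.
Tolling adds 121 days: August 18, 2021 + 121 days = December 17, 2021.
December 17, 2021 is a Friday and not a day the employer's offices are closed, so no extension applies.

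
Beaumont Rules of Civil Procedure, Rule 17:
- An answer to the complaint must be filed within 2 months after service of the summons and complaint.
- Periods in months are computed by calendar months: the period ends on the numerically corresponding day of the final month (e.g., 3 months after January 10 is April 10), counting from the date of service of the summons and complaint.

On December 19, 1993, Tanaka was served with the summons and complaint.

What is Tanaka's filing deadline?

2 months after December 19, 1993 is February 19, 1994.

February 19, 1994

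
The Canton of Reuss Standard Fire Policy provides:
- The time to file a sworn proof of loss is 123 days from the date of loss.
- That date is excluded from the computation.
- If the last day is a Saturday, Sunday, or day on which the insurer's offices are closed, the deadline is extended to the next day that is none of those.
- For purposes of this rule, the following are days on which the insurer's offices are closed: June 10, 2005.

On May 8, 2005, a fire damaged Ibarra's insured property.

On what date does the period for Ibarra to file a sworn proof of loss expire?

123 days after May 8, 2005 is September 8, 2005.
September 8, 2005 is a Thursday and not a day on which the insurer's offices are closed, so no extension applies.

September 8, 2005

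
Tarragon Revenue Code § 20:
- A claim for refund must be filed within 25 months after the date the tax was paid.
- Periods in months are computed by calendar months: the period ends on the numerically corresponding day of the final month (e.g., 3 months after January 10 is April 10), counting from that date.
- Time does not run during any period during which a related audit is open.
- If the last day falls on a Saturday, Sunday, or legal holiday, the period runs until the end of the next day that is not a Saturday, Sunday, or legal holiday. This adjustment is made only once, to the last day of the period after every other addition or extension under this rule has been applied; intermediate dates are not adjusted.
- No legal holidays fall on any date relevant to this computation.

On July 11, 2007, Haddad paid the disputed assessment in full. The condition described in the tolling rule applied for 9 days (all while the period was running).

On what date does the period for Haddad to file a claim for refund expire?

25 months after July 11, 2007 is August 11, 2009.
Tolling adds 9 days: August 11, 2009 + 9 days = August 20, 2009.
August 20, 2009 is a Thursday and not a legal holiday, so no extension applies.

August 20, 2009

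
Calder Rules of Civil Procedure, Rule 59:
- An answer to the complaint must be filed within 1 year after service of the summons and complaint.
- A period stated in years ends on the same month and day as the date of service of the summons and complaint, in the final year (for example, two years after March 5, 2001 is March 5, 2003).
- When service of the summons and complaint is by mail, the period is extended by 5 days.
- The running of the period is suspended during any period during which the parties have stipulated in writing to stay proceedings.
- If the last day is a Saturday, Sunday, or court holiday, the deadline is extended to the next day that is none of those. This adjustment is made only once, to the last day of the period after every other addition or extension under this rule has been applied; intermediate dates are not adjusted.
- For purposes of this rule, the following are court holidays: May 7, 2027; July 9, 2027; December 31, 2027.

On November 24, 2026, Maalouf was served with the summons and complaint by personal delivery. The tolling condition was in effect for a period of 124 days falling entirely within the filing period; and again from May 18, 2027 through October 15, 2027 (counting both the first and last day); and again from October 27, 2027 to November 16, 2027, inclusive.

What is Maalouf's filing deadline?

September 15, 2028

1 year after November 24, 2026 is November 24, 2027.
Service was not by mail, so no mail extension applies.
Tolling adds 124 days: November 24, 2027 + 124 days = March 27, 2028.
From May 18, 2027 through October 15, 2027 inclusive is 151 days; tolling adds 151 days: March 27, 2028 + 151 days = August 25, 2028.
From October 27, 2027 through November 16, 2027 inclusive is 21 days; tolling adds 21 days: August 25, 2028 + 21 days = September 15, 2028.
September 15, 2028 is a Friday and not a court holiday, so no extension applies.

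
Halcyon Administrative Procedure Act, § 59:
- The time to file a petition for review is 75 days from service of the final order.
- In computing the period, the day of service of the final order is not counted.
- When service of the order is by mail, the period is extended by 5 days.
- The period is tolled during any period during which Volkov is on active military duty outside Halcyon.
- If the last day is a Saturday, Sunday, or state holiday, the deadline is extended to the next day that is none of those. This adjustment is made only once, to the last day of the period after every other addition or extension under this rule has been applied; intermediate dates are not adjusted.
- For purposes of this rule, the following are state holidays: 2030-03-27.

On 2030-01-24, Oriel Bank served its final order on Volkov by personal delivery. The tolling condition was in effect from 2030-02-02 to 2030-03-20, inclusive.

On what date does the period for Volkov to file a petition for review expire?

May 27, 2030

75 days after 2030-01-24 is April 9, 2030.
Service was not by mail, so no mail extension applies.
From February 2, 2030 through March 20, 2030 inclusive is 47 days; tolling adds 47 days: April 9, 2030 + 47 days = May 26, 2030.
May 26, 2030 is Sunday. The next qualifying day is May 27, 2030.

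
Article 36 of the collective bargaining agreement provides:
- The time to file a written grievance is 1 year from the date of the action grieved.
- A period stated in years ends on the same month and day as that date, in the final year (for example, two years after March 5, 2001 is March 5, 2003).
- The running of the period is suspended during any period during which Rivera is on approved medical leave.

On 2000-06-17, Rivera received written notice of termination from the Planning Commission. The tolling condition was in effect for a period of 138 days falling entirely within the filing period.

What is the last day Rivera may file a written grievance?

1 year after 2000-06-17 is June 17, 2001.
Tolling adds 138 days: June 17, 2001 + 138 days = November 2, 2001.

November 2, 2001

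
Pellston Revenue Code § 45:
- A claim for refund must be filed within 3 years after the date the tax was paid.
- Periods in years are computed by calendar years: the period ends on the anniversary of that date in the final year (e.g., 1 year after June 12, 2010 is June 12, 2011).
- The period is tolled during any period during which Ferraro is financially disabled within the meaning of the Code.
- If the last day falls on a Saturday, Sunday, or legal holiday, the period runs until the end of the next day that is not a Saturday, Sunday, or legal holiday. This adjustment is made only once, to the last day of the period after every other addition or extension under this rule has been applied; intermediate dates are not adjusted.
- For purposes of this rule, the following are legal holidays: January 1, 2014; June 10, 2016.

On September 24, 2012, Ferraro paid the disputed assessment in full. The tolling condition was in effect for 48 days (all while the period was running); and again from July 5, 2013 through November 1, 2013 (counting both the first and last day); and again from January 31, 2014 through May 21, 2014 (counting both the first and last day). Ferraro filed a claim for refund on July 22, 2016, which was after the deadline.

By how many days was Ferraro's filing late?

3 years after September 24, 2012 is September 24, 2015.
Tolling adds 48 days: September 24, 2015 + 48 days = November 11, 2015.
From July 5, 2013 through November 1, 2013 inclusive is 120 days; tolling adds 120 days: November 11, 2015 + 120 days = March 10, 2016.
From January 31, 2014 through May 21, 2014 inclusive is 111 days; tolling adds 111 days: March 10, 2016 + 111 days = June 29, 2016.
June 29, 2016 is a Wednesday and not a legal holiday, so no extension applies.
The deadline is June 29, 2016; from June 29, 2016 to July 22, 2016 is 23 days.

23 days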